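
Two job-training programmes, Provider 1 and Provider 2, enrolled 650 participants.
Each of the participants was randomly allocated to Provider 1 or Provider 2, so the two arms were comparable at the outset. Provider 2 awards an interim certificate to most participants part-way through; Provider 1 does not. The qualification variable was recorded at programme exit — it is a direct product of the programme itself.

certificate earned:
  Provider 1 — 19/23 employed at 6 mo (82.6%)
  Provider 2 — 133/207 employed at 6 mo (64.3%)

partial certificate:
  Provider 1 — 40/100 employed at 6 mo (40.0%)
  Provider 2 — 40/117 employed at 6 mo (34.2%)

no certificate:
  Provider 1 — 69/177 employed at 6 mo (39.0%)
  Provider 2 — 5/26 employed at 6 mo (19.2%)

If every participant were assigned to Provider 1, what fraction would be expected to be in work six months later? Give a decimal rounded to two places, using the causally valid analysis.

0.43

Because the programme influences qualification attained during the programme, qualification attained during the programme is a post-treatment mediator, not a confounder. Stratifying on it would bias the estimate; the causal effect is the crude pooled difference.
So P(outcome | do(Provider 1)) is just the pooled rate for Provider 1: 128/300 = 0.427.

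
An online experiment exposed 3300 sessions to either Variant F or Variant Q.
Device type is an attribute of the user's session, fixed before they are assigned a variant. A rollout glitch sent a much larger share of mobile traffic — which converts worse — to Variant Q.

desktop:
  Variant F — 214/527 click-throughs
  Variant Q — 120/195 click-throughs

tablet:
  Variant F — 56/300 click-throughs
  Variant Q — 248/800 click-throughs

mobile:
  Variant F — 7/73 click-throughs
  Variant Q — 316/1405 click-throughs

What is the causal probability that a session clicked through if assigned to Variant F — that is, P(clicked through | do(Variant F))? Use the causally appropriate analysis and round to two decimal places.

0.19

Within every device type level Variant Q has the higher rate, yet pooled Variant F does — Simpson's reversal.
Nothing the variant does changes device type; the imbalance is an allocation artefact. With device type also predicting the outcome, the pooled figure is confounded, and the within-stratum comparison is the causal one.
Standardising Variant F to the population device type mix: 0.219·214/527 + 0.333·56/300 + 0.448·7/73 = 0.194.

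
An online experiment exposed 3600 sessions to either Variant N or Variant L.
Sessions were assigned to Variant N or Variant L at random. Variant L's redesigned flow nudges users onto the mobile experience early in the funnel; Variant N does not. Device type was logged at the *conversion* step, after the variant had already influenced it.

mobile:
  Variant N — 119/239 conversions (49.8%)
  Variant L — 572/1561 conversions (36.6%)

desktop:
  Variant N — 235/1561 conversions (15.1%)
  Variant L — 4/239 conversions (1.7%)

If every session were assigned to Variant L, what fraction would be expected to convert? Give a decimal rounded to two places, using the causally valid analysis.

The device type-specific comparison favours Variant N throughout, but the pooled figures favour Variant L. The question is whether to condition on device type.
Stratifying would compare variants among sessions the variants themselves sorted into device type groups — a form of selection on an intermediate. The unconditioned pooled rates give the total causal effect.
So P(outcome | do(Variant L)) is just the pooled rate for Variant L: 576/1800 = 0.320.

0.32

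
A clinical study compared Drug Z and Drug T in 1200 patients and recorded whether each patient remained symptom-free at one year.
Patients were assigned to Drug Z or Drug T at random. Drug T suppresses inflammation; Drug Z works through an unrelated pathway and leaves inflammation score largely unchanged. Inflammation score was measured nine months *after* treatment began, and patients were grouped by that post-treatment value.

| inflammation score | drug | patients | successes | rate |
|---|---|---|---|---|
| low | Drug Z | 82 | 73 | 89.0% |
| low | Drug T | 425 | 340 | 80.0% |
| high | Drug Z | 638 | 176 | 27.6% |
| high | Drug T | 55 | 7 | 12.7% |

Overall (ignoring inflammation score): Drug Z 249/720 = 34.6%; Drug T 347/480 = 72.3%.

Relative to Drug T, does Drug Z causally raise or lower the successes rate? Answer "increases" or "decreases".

Drug Z is higher inside every inflammation score stratum but Drug T is higher in aggregate. Whether to stratify depends on how inflammation score relates to the drug.
Because the drug influences inflammation score, inflammation score is a post-treatment mediator, not a confounder. Stratifying on it would bias the estimate; the causal effect is the crude pooled difference.
Pooled: Drug Z 34.6% vs Drug T 72.3%; Drug T is higher overall.

decreases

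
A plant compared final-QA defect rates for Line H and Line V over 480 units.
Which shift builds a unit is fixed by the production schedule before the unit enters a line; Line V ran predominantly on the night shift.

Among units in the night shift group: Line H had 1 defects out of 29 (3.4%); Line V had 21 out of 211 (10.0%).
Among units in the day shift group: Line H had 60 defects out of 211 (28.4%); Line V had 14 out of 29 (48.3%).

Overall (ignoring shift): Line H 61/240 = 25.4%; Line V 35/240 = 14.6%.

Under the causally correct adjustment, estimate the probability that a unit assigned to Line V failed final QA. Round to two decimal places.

0.29

Shift satisfies the back-door criterion: it is not a descendant of the line, and it blocks the spurious path from line to outcome. Adjusting for it (i.e., using the within-shift rates) gives the causal effect.
Standardising Line V to the population shift mix: 0.500·21/211 + 0.500·14/29 = 0.291.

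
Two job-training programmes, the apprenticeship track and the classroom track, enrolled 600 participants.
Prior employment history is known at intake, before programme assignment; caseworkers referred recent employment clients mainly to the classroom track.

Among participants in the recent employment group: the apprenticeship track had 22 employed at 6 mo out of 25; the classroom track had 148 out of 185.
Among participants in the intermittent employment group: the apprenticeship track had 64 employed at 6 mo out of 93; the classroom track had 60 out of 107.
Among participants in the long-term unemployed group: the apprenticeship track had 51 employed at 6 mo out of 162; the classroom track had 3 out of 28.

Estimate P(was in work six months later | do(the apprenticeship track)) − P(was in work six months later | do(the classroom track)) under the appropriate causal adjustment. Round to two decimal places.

+0.14

Nothing the programme does changes prior employment history; the imbalance is an allocation artefact. With prior employment history also predicting the outcome, the pooled figure is confounded, and the within-stratum comparison is the causal one.
Adjusting over the population distribution of prior employment history: 0.350·(0.880−0.800) + 0.333·(0.688−0.561) + 0.317·(0.315−0.107) = +0.136.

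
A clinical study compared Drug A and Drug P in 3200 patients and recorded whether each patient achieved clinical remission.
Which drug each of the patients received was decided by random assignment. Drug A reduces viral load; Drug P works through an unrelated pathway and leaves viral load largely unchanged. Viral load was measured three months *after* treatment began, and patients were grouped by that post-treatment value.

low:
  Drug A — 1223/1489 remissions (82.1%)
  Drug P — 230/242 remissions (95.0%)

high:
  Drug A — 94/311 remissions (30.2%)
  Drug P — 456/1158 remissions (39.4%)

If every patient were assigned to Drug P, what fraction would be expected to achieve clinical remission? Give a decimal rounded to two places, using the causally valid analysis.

The viral load-specific comparison favours Drug P throughout, but the pooled figures favour Drug A. The question is whether to condition on viral load.
Viral load is recorded after the drug and is itself shifted by it — it sits on the causal path from drug to outcome. Conditioning on a mediator would strip out part of the effect we want; the pooled comparison gives the total causal effect.
So P(outcome | do(Drug P)) is just the pooled rate for Drug P: 686/1400 = 0.490.

0.49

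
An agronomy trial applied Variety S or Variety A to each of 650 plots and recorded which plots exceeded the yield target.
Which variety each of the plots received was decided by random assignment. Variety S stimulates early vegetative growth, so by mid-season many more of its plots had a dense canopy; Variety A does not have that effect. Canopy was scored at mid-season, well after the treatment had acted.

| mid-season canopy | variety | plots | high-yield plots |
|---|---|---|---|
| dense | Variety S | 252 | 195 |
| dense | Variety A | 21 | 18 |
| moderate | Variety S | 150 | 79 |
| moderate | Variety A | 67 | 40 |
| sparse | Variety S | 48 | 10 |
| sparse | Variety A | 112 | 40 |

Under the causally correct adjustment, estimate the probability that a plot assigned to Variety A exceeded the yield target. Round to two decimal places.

0.49

Mid-season canopy here is a post-treatment variable shaped by the variety; conditioning on it would introduce bias rather than remove it. The overall comparison is the causal one.
So P(outcome | do(Variety A)) is just the pooled rate for Variety A: 98/200 = 0.490.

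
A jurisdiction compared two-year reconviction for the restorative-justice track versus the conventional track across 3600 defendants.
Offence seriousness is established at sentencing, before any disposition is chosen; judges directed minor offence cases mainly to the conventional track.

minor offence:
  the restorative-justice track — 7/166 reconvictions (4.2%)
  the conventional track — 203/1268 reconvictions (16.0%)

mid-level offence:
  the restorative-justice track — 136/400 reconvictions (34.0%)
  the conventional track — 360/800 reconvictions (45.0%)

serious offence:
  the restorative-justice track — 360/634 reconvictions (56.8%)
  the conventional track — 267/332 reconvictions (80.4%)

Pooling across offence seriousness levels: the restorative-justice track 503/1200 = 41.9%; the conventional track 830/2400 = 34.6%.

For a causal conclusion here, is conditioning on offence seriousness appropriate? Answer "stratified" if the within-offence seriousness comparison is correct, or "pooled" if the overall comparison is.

stratified

Here offence seriousness is a common cause — it drives both which disposition a case falls under and the outcome. The crude comparison mixes populations; the stratum-specific rates are the causally relevant ones.
Within each level — minor offence: 4.2% vs 16.0%; mid-level offence: 34.0% vs 45.0%; serious offence: 56.8% vs 80.4% — the restorative-justice track is lower every time.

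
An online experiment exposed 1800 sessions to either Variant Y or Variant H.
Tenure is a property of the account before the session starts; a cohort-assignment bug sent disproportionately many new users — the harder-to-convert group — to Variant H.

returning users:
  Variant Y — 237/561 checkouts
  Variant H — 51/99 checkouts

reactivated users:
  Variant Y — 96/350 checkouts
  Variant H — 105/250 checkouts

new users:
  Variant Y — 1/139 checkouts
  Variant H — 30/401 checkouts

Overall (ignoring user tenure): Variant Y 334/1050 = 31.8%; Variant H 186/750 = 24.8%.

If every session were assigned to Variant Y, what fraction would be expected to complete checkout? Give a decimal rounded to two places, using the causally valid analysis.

0.25

The user tenure-specific comparison favours Variant H throughout, but the pooled figures favour Variant Y. The question is whether to condition on user tenure.
Nothing the variant does changes user tenure; the imbalance is an allocation artefact. With user tenure also predicting the outcome, the pooled figure is confounded, and the within-stratum comparison is the causal one.
Standardising Variant Y to the population user tenure mix: 0.367·237/561 + 0.333·96/350 + 0.300·1/139 = 0.248.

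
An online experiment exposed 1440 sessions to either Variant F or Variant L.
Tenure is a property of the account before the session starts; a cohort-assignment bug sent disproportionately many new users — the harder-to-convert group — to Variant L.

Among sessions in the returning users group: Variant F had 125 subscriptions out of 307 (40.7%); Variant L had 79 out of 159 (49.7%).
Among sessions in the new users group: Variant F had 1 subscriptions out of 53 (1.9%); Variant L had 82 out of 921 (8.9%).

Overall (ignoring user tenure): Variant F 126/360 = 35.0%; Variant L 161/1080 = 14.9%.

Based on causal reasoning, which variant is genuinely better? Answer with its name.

The imbalance in user tenure arose from how sessions were allocated, not from anything the variant did; and user tenure independently affects the outcome. The pooled gap is confounded — condition on user tenure.
Within each level — returning users: 40.7% vs 49.7%; new users: 1.9% vs 8.9% — Variant L is higher every time.

Variant L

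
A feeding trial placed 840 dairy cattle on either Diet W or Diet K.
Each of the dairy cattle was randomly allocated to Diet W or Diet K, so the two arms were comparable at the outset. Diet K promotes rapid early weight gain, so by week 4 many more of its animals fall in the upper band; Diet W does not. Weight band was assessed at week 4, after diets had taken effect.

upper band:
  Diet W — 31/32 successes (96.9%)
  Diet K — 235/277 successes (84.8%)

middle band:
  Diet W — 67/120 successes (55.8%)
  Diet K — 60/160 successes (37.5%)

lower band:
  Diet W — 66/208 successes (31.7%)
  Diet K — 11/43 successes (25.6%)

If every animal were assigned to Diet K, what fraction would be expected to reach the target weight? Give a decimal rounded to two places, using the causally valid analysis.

Because the diet influences week-4 weight band, week-4 weight band is a post-treatment mediator, not a confounder. Stratifying on it would bias the estimate; the causal effect is the crude pooled difference.
So P(outcome | do(Diet K)) is just the pooled rate for Diet K: 306/480 = 0.637.

0.64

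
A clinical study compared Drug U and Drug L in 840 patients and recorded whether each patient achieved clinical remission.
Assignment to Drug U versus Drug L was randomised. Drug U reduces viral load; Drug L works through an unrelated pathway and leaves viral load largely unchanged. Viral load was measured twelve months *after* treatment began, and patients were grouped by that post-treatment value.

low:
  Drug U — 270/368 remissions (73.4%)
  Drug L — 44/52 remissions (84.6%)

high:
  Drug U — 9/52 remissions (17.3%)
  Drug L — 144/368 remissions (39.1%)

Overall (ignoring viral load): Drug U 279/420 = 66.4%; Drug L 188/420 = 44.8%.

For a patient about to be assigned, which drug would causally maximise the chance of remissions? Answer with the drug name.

The viral load-specific comparison favours Drug L throughout, but the pooled figures favour Drug U. The question is whether to condition on viral load.
Viral load is downstream of the drug. One should not condition on a consequence of treatment, so the overall rates are the right comparison.
Pooled: Drug U 66.4% vs Drug L 44.8%; Drug U is higher overall.

Drug U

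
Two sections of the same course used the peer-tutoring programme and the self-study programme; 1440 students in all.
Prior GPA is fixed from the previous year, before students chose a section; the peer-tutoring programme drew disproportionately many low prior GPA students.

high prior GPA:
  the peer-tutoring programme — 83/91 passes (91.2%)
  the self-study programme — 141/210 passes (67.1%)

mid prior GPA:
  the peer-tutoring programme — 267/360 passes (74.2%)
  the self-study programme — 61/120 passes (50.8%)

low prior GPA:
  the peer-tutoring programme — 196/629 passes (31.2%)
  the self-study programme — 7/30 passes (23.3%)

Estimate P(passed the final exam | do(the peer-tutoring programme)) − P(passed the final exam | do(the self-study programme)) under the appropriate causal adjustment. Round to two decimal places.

Prior GPA band is set before the teaching method has any effect — it is not caused by the teaching method — and it independently drives the outcome. That makes it a confounder, so the causal comparison is within prior GPA band levels.
Adjusting over the population distribution of prior GPA band: 0.209·(0.912−0.671) + 0.333·(0.742−0.508) + 0.458·(0.312−0.233) = +0.164.

+0.16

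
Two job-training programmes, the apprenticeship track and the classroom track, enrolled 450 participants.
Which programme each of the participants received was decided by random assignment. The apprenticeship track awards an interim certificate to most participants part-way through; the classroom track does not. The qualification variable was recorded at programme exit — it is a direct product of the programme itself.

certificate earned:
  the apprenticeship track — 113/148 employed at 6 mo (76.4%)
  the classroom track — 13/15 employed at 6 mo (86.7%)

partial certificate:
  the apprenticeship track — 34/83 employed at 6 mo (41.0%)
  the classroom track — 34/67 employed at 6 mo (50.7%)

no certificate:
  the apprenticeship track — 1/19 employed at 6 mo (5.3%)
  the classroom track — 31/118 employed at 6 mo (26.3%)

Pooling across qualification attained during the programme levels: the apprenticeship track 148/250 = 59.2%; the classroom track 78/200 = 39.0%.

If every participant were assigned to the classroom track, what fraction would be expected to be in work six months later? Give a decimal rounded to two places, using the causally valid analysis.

The stratified and pooled comparisons disagree (the classroom track wins within each qualification attained during the programme; the apprenticeship track wins overall), so the answer turns on the causal role of qualification attained during the programme.
Qualification attained during the programme is downstream of the programme. One should not condition on a consequence of treatment, so the overall rates are the right comparison.
So P(outcome | do(the classroom track)) is just the pooled rate for the classroom track: 78/200 = 0.390.

0.39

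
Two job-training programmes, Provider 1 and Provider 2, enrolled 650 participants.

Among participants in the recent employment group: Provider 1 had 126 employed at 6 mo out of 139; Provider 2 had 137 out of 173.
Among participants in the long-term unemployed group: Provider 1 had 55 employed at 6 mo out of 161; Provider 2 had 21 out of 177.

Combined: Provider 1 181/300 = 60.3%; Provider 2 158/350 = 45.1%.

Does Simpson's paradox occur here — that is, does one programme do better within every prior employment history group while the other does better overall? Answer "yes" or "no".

no

Within each prior employment history level (recent employment 90.6% vs 79.2%; long-term unemployed 34.2% vs 11.9%), Provider 1 has the higher rate every time. Pooled: 60.3% vs 45.1% — Provider 1 has the higher rate overall. They agree.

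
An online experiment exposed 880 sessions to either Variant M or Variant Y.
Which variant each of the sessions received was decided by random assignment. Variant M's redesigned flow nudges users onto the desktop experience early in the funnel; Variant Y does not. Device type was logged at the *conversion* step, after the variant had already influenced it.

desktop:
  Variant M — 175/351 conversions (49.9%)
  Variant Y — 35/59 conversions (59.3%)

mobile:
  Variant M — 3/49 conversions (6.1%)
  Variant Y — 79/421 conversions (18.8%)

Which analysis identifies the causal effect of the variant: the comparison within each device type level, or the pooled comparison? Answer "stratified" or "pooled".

Stratifying would compare variants among sessions the variants themselves sorted into device type groups — a form of selection on an intermediate. The unconditioned pooled rates give the total causal effect.
Pooled: Variant M 44.5% vs Variant Y 23.8%; Variant M is higher overall.

pooled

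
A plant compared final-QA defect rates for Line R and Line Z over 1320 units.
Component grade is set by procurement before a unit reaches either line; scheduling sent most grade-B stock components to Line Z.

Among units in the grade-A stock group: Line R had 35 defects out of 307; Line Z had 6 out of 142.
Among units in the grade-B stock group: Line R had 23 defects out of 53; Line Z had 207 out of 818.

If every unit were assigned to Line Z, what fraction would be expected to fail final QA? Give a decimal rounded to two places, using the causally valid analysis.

Line Z is lower inside every component grade stratum but Line R is lower in aggregate. Whether to stratify depends on how component grade relates to the line.
Here component grade is a common cause — it drives both which line a case falls under and the outcome. The crude comparison mixes populations; the stratum-specific rates are the causally relevant ones.
Standardising Line Z to the population component grade mix: 0.340·6/142 + 0.660·207/818 = 0.181.

0.18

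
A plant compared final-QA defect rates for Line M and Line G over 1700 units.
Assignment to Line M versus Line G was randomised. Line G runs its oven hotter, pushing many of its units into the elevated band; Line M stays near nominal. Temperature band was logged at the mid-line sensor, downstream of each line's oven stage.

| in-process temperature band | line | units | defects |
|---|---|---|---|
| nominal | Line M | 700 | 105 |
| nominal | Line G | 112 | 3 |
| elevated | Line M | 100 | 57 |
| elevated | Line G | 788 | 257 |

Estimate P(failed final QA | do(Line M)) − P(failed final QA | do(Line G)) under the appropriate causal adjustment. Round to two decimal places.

-0.09

The distribution of in-process temperature band is itself part of what the line does — it is an intermediate outcome. Holding it fixed would remove that part of the effect; the total effect is the pooled difference.
The causal difference is the pooled difference: 0.203 − 0.289 = -0.086.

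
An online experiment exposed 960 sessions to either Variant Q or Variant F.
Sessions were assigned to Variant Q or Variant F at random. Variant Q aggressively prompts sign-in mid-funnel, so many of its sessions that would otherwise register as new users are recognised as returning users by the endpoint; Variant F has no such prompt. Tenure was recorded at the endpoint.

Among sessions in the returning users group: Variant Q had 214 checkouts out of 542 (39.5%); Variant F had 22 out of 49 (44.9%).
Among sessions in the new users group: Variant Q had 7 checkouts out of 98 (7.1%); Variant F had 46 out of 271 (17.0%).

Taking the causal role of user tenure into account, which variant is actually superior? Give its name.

Within every user tenure level Variant F has the higher rate, yet pooled Variant Q does — Simpson's reversal.
User tenure lies on the pathway variant → user tenure → outcome, so adjusting for it blocks the indirect effect. For the total causal effect of variant, use the unadjusted pooled rates.
Pooled: Variant Q 34.5% vs Variant F 21.2%; Variant Q is higher overall.

Variant Q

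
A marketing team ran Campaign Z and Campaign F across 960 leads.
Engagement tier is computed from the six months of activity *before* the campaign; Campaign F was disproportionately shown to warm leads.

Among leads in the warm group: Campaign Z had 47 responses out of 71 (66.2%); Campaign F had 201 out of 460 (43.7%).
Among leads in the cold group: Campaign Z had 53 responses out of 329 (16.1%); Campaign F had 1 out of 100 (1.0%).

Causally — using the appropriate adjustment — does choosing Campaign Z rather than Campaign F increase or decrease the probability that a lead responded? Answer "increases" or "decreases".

The stratified and pooled comparisons disagree (Campaign Z wins within each engagement tier; Campaign F wins overall), so the answer turns on the causal role of engagement tier.
Nothing the campaign does changes engagement tier; the imbalance is an allocation artefact. With engagement tier also predicting the outcome, the pooled figure is confounded, and the within-stratum comparison is the causal one.
Within each level — warm: 66.2% vs 43.7%; cold: 16.1% vs 1.0% — Campaign Z is higher every time.

increases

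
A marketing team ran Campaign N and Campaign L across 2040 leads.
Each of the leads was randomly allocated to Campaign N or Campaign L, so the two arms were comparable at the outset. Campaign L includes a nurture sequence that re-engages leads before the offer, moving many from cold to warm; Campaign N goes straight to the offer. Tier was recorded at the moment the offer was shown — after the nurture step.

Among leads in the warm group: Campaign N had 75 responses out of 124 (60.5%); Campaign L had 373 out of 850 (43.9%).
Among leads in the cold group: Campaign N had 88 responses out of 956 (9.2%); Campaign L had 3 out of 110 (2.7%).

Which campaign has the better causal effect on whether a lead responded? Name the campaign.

Engagement tier is recorded after the campaign and is itself shifted by it — it sits on the causal path from campaign to outcome. Conditioning on a mediator would strip out part of the effect we want; the pooled comparison gives the total causal effect.
Pooled: Campaign N 15.1% vs Campaign L 39.2%; Campaign L is higher overall.

Campaign L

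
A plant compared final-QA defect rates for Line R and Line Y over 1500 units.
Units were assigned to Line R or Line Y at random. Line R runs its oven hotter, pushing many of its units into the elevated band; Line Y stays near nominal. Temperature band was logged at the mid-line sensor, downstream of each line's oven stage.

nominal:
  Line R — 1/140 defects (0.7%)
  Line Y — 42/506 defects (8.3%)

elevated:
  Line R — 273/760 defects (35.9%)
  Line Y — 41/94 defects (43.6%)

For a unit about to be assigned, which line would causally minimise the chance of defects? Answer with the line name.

In-process temperature band lies on the pathway line → in-process temperature band → outcome, so adjusting for it blocks the indirect effect. For the total causal effect of line, use the unadjusted pooled rates.
Pooled: Line R 30.4% vs Line Y 13.8%; Line Y is lower overall.

Line Y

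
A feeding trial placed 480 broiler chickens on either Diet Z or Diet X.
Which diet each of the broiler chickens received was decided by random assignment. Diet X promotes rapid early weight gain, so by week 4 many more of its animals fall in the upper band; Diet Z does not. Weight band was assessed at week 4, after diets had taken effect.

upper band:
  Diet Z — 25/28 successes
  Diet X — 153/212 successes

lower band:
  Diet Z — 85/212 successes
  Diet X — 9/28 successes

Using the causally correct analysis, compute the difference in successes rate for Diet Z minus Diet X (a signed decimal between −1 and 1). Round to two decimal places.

The week-4 weight band-specific comparison favours Diet Z throughout, but the pooled figures favour Diet X. The question is whether to condition on week-4 weight band.
Week-4 weight band is downstream of the diet. One should not condition on a consequence of treatment, so the overall rates are the right comparison.
The causal difference is the pooled difference: 0.458 − 0.675 = -0.217.

-0.22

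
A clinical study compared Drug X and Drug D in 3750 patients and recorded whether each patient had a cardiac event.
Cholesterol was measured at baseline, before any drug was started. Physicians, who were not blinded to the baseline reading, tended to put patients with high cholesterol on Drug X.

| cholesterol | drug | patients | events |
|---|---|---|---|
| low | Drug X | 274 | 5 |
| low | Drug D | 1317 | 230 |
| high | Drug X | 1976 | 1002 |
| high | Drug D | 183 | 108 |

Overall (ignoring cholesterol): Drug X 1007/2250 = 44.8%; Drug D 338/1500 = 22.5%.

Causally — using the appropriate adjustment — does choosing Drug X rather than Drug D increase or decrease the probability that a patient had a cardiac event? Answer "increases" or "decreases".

Since cholesterol is a pre-existing factor (not a product of the drug) and it affects the outcome on its own, it is a confounder. The stratified rates, not the pooled rate, identify the causal effect.
Within each level — low: 1.8% vs 17.5%; high: 50.7% vs 59.0% — Drug X is lower every time.

decreases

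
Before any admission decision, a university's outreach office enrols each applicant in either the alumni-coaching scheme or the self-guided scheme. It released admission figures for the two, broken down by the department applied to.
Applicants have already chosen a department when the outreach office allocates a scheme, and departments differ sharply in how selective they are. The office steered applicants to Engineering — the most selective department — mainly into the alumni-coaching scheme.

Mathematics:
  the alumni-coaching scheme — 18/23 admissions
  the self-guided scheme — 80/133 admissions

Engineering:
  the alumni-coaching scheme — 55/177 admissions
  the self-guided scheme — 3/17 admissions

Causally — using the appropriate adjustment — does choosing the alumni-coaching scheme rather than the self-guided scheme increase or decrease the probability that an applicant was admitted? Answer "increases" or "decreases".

increases

Department differs across outreach schemes for reasons unrelated to any effect of the outreach scheme itself, and it separately predicts the outcome — a classic confounder. We must compare within department levels.
Within each level — Mathematics: 78.3% vs 60.2%; Engineering: 31.1% vs 17.6% — the alumni-coaching scheme is higher every time.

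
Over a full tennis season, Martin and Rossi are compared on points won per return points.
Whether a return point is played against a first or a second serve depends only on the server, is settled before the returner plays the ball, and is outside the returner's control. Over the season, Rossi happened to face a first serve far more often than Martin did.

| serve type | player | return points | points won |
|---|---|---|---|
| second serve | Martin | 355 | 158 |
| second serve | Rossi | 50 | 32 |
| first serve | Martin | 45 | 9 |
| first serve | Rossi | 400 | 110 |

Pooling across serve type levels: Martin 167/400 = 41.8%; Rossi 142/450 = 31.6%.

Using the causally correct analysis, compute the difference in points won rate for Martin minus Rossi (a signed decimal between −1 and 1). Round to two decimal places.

The stratified and pooled comparisons disagree (Rossi wins within each serve type; Martin wins overall), so the answer turns on the causal role of serve type.
Serve type satisfies the back-door criterion: it is not a descendant of the player, and it blocks the spurious path from player to outcome. Adjusting for it (i.e., using the within-serve type rates) gives the causal effect.
Adjusting over the population distribution of serve type: 0.476·(0.445−0.640) + 0.524·(0.200−0.275) = -0.132.

-0.13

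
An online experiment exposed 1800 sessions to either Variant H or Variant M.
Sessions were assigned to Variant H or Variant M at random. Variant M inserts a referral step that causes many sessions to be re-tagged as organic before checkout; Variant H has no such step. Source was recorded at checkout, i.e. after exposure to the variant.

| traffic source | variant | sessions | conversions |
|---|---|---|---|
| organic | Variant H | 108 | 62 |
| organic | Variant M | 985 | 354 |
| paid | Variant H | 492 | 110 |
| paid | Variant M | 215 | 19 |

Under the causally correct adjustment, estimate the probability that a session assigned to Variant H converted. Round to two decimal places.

0.29

Variant H is higher inside every traffic source stratum but Variant M is higher in aggregate. Whether to stratify depends on how traffic source relates to the variant.
Stratifying would compare variants among sessions the variants themselves sorted into traffic source groups — a form of selection on an intermediate. The unconditioned pooled rates give the total causal effect.
So P(outcome | do(Variant H)) is just the pooled rate for Variant H: 172/600 = 0.287.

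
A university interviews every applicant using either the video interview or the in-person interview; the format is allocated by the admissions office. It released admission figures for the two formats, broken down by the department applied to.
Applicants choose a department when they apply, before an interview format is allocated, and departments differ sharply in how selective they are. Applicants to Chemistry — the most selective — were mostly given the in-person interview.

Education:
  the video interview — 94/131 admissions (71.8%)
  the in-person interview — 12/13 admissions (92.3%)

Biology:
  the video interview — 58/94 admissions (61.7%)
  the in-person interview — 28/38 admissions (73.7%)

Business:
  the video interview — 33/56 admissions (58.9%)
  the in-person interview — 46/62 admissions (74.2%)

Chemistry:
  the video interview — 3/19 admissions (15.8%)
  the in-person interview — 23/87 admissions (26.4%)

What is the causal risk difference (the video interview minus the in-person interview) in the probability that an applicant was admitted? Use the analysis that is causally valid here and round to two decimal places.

-0.15

Department differs across interview formats for reasons unrelated to any effect of the interview format itself, and it separately predicts the outcome — a classic confounder. We must compare within department levels.
Adjusting over the population distribution of department: 0.288·(0.718−0.923) + 0.264·(0.617−0.737) + 0.236·(0.589−0.742) + 0.212·(0.158−0.264) = -0.149.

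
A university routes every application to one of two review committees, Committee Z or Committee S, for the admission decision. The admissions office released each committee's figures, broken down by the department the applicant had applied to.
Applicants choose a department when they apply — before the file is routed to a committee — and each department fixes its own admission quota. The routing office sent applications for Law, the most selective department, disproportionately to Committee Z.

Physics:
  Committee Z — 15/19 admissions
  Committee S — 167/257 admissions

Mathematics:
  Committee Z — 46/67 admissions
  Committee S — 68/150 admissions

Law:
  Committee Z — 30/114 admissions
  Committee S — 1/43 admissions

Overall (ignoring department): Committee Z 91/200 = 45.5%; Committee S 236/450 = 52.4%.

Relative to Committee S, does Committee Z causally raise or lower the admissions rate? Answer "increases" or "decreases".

The department-specific comparison favours Committee Z throughout, but the pooled figures favour Committee S. The question is whether to condition on department.
Department satisfies the back-door criterion: it is not a descendant of the review committee, and it blocks the spurious path from review committee to outcome. Adjusting for it (i.e., using the within-department rates) gives the causal effect.
Within each level — Physics: 78.9% vs 65.0%; Mathematics: 68.7% vs 45.3%; Law: 26.3% vs 2.3% — Committee Z is higher every time.

increases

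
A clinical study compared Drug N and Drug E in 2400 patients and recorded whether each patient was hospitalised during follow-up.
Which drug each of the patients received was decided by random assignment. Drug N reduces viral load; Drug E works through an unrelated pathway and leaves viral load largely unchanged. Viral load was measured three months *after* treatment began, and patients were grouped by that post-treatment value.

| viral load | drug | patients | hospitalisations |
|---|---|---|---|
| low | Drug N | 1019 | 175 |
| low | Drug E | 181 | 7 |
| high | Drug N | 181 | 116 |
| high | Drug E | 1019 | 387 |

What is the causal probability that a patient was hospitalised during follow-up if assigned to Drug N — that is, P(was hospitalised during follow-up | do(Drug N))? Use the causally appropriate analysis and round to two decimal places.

Viral load lies on the pathway drug → viral load → outcome, so adjusting for it blocks the indirect effect. For the total causal effect of drug, use the unadjusted pooled rates.
So P(outcome | do(Drug N)) is just the pooled rate for Drug N: 291/1200 = 0.242.

0.24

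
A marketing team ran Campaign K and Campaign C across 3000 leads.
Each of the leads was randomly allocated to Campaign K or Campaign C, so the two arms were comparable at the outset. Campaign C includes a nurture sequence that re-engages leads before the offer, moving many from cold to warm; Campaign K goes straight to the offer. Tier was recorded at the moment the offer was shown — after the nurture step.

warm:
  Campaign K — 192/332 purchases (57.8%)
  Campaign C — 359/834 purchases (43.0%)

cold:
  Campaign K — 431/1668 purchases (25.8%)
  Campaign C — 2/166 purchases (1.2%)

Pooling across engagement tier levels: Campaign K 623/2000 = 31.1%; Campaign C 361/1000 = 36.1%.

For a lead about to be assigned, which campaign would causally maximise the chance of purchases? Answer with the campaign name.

The stratified and pooled comparisons disagree (Campaign K wins within each engagement tier; Campaign C wins overall), so the answer turns on the causal role of engagement tier.
Engagement tier is downstream of the campaign. One should not condition on a consequence of treatment, so the overall rates are the right comparison.
Pooled: Campaign K 31.1% vs Campaign C 36.1%; Campaign C is higher overall.

Campaign C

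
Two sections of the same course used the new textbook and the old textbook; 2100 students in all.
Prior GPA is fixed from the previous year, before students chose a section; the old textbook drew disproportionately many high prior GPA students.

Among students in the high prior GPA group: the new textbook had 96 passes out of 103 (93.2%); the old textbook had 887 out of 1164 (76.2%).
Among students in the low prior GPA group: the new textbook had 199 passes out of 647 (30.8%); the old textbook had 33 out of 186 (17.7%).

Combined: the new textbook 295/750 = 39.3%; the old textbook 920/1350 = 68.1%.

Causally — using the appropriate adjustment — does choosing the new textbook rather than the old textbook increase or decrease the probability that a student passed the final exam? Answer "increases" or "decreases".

increases

Prior GPA band differs across teaching methods for reasons unrelated to any effect of the teaching method itself, and it separately predicts the outcome — a classic confounder. We must compare within prior GPA band levels.
Within each level — high prior GPA: 93.2% vs 76.2%; low prior GPA: 30.8% vs 17.7% — the new textbook is higher every time.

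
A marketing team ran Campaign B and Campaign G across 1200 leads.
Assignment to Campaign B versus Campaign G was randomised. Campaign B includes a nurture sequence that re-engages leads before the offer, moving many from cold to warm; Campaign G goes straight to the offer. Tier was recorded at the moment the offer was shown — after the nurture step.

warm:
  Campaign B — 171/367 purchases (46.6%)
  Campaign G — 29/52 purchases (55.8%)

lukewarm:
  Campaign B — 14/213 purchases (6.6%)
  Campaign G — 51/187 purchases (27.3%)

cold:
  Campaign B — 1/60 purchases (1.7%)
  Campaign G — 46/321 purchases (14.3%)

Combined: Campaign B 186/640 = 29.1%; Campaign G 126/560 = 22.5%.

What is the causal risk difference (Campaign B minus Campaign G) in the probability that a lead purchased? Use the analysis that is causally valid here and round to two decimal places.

Within every engagement tier level Campaign G has the higher rate, yet pooled Campaign B does — Simpson's reversal.
Engagement tier here is a post-treatment variable shaped by the campaign; conditioning on it would introduce bias rather than remove it. The overall comparison is the causal one.
The causal difference is the pooled difference: 0.291 − 0.225 = +0.066.

+0.07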